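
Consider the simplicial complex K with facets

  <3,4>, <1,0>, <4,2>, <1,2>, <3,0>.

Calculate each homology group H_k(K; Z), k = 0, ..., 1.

Take the total order 0 < 1 < 2 < 3 < 4 on the vertex set. Then K (dimension 1) consists of the simplices:

  0-simplices (5): [0], [1], [2], [3], [4]
  1-simplices (5): [0,1], [0,3], [1,2], [2,4], [3,4]

giving chain groups C_0 ≅ Z^5, C_1 ≅ Z^5.

∂_1: C_1 → C_0 sends each edge [p,q] (with p < q) to q − p. For instance
  ∂[0,1] = [1] − [0].
As a 5×5 matrix over Z this has rank 4, with invariant factors (1,1,1,1).

From H_k ≅ ker(∂_k) / im(∂_{k+1}) we obtain:

  H_0: rank C_0 − rank ∂_1 = 5 − 4 = 1, and the invariant factors of ∂_1 are all 1, so H_0 = Z.
  H_1: rank ker ∂_1 − rank ∂_2 = (5 − 4) − 0 = 1, and there is no ∂_2, so H_1 = Z.

H_0 = Z,  H_1 = Z.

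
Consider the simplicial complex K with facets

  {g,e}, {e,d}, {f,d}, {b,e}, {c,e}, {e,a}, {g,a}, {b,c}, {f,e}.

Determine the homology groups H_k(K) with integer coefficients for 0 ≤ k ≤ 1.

H_0 ≅ Z,  H_1 ≅ Z^3.

We work with the vertex ordering a < b < c < d < e < f < g. The simplices of K, each written with vertices in increasing order, are:

  0-simplices (7): a, b, c, d, e, f, g
  1-simplices (9): ae, ag, bc, be, ce, de, df, ef, eg

so the chain groups are C_0 ≅ Z^7, C_1 ≅ Z^9.

The boundary map ∂_1: C_1 → C_0 is given by ∂[p,q] = [q] − [p].
This gives a 7×9 integer matrix of rank 6; reducing to Smith normal form yields diagonal entries (1,1,1,1,1,1).

Now H_k = ker ∂_k / im ∂_{k+1}, so:

  H_0: rank C_0 − rank ∂_1 = 7 − 6 = 1, and the invariant factors of ∂_1 are all 1, so H_0 = Z.
  H_1: rank ker ∂_1 − rank ∂_2 = (9 − 6) − 0 = 3, and there is no ∂_2, so H_1 = Z^3.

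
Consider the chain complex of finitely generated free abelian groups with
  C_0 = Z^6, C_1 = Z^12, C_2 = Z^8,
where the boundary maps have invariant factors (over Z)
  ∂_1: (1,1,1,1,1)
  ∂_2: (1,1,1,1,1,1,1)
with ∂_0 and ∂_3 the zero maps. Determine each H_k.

H_0: b_0 = 6 − 0 − 5 = 1; torsion from ∂_1 factors > 1: none. So H_0 = Z.
H_1: b_1 = 12 − 5 − 7 = 0; torsion from ∂_2 factors > 1: none. So H_1 = 0.
H_2: b_2 = 8 − 7 − 0 = 1; torsion from ∂_3 factors > 1: none. So H_2 = Z.

H_0 = Z,  H_1 = 0,  H_2 = Z.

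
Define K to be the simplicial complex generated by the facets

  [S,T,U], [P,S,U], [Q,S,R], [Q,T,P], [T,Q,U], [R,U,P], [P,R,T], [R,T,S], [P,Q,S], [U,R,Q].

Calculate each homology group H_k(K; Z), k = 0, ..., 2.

H_0 ≅ Z,  H_1 ≅ Z/2,  H_2 = 0.

We work with the vertex ordering P < Q < R < S < T < U. The simplices of K, each written with vertices in increasing order, are:

  0-simplices (6): P, Q, R, S, T, U
  1-simplices (15): PQ, PR, PS, PT, PU, QR, QS, QT, QU, RS, RT, RU, ST, SU, TU
  2-simplices (10): PQS, PQT, PRT, PRU, PSU, QRS, QRU, QTU, RST, STU

Hence C_0 ≅ Z^6, C_1 ≅ Z^15, C_2 ≅ Z^10.

The boundary map ∂_1: C_1 → C_0 is given by ∂[p,q] = [q] − [p].
The 6×15 boundary matrix has rank 5 and Smith normal form diag(1,1,1,1,1).

Boundary ∂_2: C_2 → C_1 acts by ∂[p,q,r] = [q,r] − [p,r] + [p,q]. For instance
  ∂PQS = QS − PS + PQ,
  ∂PQT = QT − PT + PQ.
As a 15×10 matrix over Z this has rank 10, with invariant factors (1,1,1,1,1,1,1,1,1,2).

From H_k ≅ ker(∂_k) / im(∂_{k+1}) we obtain:

  H_0: rank C_0 − rank ∂_1 = 6 − 5 = 1, and the invariant factors of ∂_1 are all 1, so H_0 ≅ Z.
  H_1: rank ker ∂_1 − rank ∂_2 = (15 − 5) − 10 = 0, and ∂_2 has invariant factor 2 > 1, so H_1 ≅ Z/2.
  H_2: rank ker ∂_2 − rank ∂_3 = (10 − 10) − 0 = 0, and there is no ∂_3, so H_2 ≅ 0.

(K is a triangulation of the real projective plane RP^2.)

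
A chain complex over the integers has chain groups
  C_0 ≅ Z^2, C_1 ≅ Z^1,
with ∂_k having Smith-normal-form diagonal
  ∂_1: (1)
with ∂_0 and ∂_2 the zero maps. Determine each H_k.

H_0 = Z,  H_1 = 0.

H_0: b_0 = 2 − 0 − 1 = 1; torsion from ∂_1 factors > 1: none. So H_0 = Z.
H_1: b_1 = 1 − 1 − 0 = 0; torsion from ∂_2 factors > 1: none. So H_1 = 0.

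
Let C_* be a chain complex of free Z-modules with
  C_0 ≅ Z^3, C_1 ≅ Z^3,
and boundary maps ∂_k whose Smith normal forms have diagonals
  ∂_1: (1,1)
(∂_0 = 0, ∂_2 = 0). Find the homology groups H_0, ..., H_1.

H_0 = Z,  H_1 = Z.

H_0: b_0 = 3 − 0 − 2 = 1; torsion from ∂_1 factors > 1: none. So H_0 = Z.
H_1: b_1 = 3 − 2 − 0 = 1; torsion from ∂_2 factors > 1: none. So H_1 = Z.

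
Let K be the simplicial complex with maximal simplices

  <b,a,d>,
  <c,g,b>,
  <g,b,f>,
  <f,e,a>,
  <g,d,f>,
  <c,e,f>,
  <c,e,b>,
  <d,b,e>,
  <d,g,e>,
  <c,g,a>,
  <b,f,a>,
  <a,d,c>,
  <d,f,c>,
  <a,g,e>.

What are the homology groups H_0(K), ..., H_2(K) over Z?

Order the vertices as a < b < c < d < e < f < g. Listing each simplex with vertices in this order, K has dimension 2 with simplices:

  0-simplices (7): a, b, c, d, e, f, g
  1-simplices (21): ab, ac, ad, ae, af, ag, bc, bd, be, bf, bg, cd, ce, cf, cg, de, df, dg, ef, eg, fg
  2-simplices (14): abd, abf, acd, acg, aef, aeg, bce, bcg, bde, bfg, cdf, cef, deg, dfg

Hence C_0 ≅ Z^7, C_1 ≅ Z^21, C_2 ≅ Z^14.

∂_1: C_1 → C_0 maps an edge to its endpoints' difference, ∂[p,q] = q − p. For instance
  ∂eg = g − e.
This gives a 7×21 integer matrix of rank 6; reducing to Smith normal form yields diagonal entries (1,1,1,1,1,1).

The boundary map ∂_2: C_2 → C_1 maps a triangle to the signed sum of its edges. For instance
  ∂acd = cd − ad + ac,
  ∂aeg = eg − ag + ae.
The 21×14 boundary matrix has rank 13 and Smith normal form diag(1,1,1,1,1,1,1,1,1,1,1,1,1).

From H_k ≅ ker(∂_k) / im(∂_{k+1}) we obtain:

  H_0: rank C_0 − rank ∂_1 = 7 − 6 = 1, and the invariant factors of ∂_1 are all 1, so H_0 ≅ Z.
  H_1: rank ker ∂_1 − rank ∂_2 = (21 − 6) − 13 = 2, and the invariant factors of ∂_2 are all 1, so H_1 ≅ Z^2.
  H_2: rank ker ∂_2 − rank ∂_3 = (14 − 13) − 0 = 1, and there is no ∂_3, so H_2 ≅ Z.

H_0 = Z,  H_1 = Z^2,  H_2 = Z.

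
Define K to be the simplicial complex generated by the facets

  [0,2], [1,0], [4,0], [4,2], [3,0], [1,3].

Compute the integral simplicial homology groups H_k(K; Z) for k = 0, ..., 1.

H_0 = Z,  H_1 = Z^2.

K has 5 vertices, 6 edges.
rank ∂_0 = 0, rank ∂_1 = 4 ⇒ b_0 = 5 − 0 − 4 = 1; all invariant factors of ∂_1 are 1 so no torsion. So H_0 = Z.
rank ∂_1 = 4, rank ∂_2 = 0 ⇒ b_1 = 6 − 4 − 0 = 2. So H_1 = Z^2.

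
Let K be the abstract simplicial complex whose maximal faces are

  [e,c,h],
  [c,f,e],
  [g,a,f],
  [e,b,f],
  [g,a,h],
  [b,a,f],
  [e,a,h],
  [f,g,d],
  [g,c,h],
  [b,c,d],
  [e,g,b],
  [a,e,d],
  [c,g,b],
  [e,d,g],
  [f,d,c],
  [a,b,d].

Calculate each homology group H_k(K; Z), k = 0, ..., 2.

Take the total order a < b < c < d < e < f < g < h on the vertex set. Then K (dimension 2) consists of the simplices:

  0-simplices (8): a, b, c, d, e, f, g, h
  1-simplices (24): ab, ad, ae, af, ag, ah, bc, bd, be, bf, bg, cd, ce, cf, cg, ch, de, df, dg, ef, eg, eh, fg, gh
  2-simplices (16): abd, abf, ade, aeh, afg, agh, bcd, bcg, bef, beg, cdf, cef, ceh, cgh, deg, dfg

so the chain groups are C_0 ≅ Z^8, C_1 ≅ Z^24, C_2 ≅ Z^16.

The boundary map ∂_1: C_1 → C_0 sends each edge [p,q] (with p < q) to q − p.
This gives a 8×24 integer matrix of rank 7; reducing to Smith normal form yields diagonal entries (1,1,1,1,1,1,1).

∂_2: C_2 → C_1 maps a triangle to the signed sum of its edges. For instance
  ∂agh = gh − ah + ag,
  ∂beg = eg − bg + be.
This gives a 24×16 integer matrix of rank 15; reducing to Smith normal form yields diagonal entries (1,1,1,1,1,1,1,1,1,1,1,1,1,1,1).

Reading off H_k = ker ∂_k / im ∂_{k+1}:

  H_0: rank C_0 − rank ∂_1 = 8 − 7 = 1, and the invariant factors of ∂_1 are all 1, so H_0 ≅ Z.
  H_1: rank ker ∂_1 − rank ∂_2 = (24 − 7) − 15 = 2, and the invariant factors of ∂_2 are all 1, so H_1 ≅ Z^2.
  H_2: rank ker ∂_2 − rank ∂_3 = (16 − 15) − 0 = 1, and there is no ∂_3, so H_2 ≅ Z.

H_0 = Z,  H_1 = Z^2,  H_2 = Z.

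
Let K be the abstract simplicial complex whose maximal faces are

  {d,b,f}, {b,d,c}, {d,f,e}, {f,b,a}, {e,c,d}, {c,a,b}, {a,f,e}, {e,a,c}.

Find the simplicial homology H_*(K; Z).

Fix the vertex order a < b < c < d < e < f and write every simplex with vertices in increasing order. Then dim K = 2 and the simplices of K are:

  0-simplices (6): a, b, c, d, e, f
  1-simplices (12): ab, ac, ae, af, bc, bd, bf, cd, ce, de, df, ef
  2-simplices (8): abc, abf, ace, aef, bcd, bdf, cde, def

Hence C_0 ≅ Z^6, C_1 ≅ Z^12, C_2 ≅ Z^8.

Boundary ∂_1: C_1 → C_0 is given by ∂[p,q] = [q] − [p].
The resulting 6×12 matrix has rank 5, and its Smith normal form has invariant factors (1,1,1,1,1).

Boundary ∂_2: C_2 → C_1 maps a triangle to the signed sum of its edges. For instance
  ∂bcd = cd − bd + bc,
  ∂def = ef − df + de.
The 12×8 boundary matrix has rank 7 and Smith normal form diag(1,1,1,1,1,1,1).

Computing H_k = (kernel of ∂_k) / (image of ∂_{k+1}):

  H_0: rank C_0 − rank ∂_1 = 6 − 5 = 1, and the invariant factors of ∂_1 are all 1, so H_0 = Z.
  H_1: rank ker ∂_1 − rank ∂_2 = (12 − 5) − 7 = 0, and the invariant factors of ∂_2 are all 1, so H_1 = 0.
  H_2: rank ker ∂_2 − rank ∂_3 = (8 − 7) − 0 = 1, and there is no ∂_3, so H_2 = Z.

As a check, the Euler characteristic is 6 − 12 + 8 = 2, which agrees with 1 − 0 + 1 = 2.

H_0 ≅ Z,  H_1 = 0,  H_2 ≅ Z.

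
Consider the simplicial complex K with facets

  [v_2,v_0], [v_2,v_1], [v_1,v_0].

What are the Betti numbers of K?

Take the total order v_0 < v_1 < v_2 on the vertex set. Then K (dimension 1) consists of the simplices:

  0-simplices (3): [v_0], [v_1], [v_2]
  1-simplices (3): [v_0,v_1], [v_0,v_2], [v_1,v_2]

giving chain groups C_0 ≅ Z^3, C_1 ≅ Z^3.

∂_1: C_1 → C_0 maps an edge to its endpoints' difference, ∂[p,q] = q − p.
As a 3×3 matrix over Z this has rank 2, with invariant factors (1,1).

Now H_k = ker ∂_k / im ∂_{k+1}, so:

  H_0: rank C_0 − rank ∂_1 = 3 − 2 = 1, and the invariant factors of ∂_1 are all 1, so H_0 = Z.
  H_1: rank ker ∂_1 − rank ∂_2 = (3 − 2) − 0 = 1, and there is no ∂_2, so H_1 = Z.

Hence the Betti numbers are b_0 = 1, b_1 = 1.

b_0 = 1, b_1 = 1.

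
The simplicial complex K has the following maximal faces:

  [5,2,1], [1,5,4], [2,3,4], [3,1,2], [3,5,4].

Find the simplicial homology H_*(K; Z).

H_0 ≅ Z,  H_1 ≅ Z,  H_2 = 0.

Take the total order 1 < 2 < 3 < 4 < 5 on the vertex set. Then K (dimension 2) consists of the simplices:

  0-simplices (5): [1], [2], [3], [4], [5]
  1-simplices (10): [1,2], [1,3], [1,4], [1,5], [2,3], [2,4], [2,5], [3,4], [3,5], [4,5]
  2-simplices (5): [1,2,3], [1,2,5], [1,4,5], [2,3,4], [3,4,5]

giving chain groups C_0 ≅ Z^5, C_1 ≅ Z^10, C_2 ≅ Z^5.

Boundary ∂_1: C_1 → C_0 maps an edge to its endpoints' difference, ∂[p,q] = q − p.
The resulting 5×10 matrix has rank 4, and its Smith normal form has invariant factors (1,1,1,1).

The boundary map ∂_2: C_2 → C_1 maps a triangle to the signed sum of its edges. For instance
  ∂[1,2,5] = [2,5] − [1,5] + [1,2],
  ∂[1,4,5] = [4,5] − [1,5] + [1,4].
The resulting 10×5 matrix has rank 5, and its Smith normal form has invariant factors (1,1,1,1,1).

From H_k ≅ ker(∂_k) / im(∂_{k+1}) we obtain:

  H_0: rank C_0 − rank ∂_1 = 5 − 4 = 1, and the invariant factors of ∂_1 are all 1, so H_0 = Z.
  H_1: rank ker ∂_1 − rank ∂_2 = (10 − 4) − 5 = 1, and the invariant factors of ∂_2 are all 1, so H_1 = Z.
  H_2: rank ker ∂_2 − rank ∂_3 = (5 − 5) − 0 = 0, and there is no ∂_3, so H_2 = 0.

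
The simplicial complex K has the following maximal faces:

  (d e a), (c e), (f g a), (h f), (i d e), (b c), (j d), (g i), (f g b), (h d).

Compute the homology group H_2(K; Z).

H_2 = 0.

Fix the vertex order a < b < c < d < e < f < g < h < i < j and write every simplex with vertices in increasing order. Then dim K = 2 and the simplices of K are:

  0-simplices (10): a, b, c, d, e, f, g, h, i, j
  1-simplices (16): ad, ae, af, ag, bc, bf, bg, ce, de, dh, di, dj, ei, fg, fh, gi
  2-simplices (4): ade, afg, bfg, dei

Hence C_0 ≅ Z^10, C_1 ≅ Z^16, C_2 ≅ Z^4.

∂_1: C_1 → C_0 maps an edge to its endpoints' difference, ∂[p,q] = q − p.
As a 10×16 matrix over Z this has rank 9, with invariant factors (1,1,1,1,1,1,1,1,1).

∂_2: C_2 → C_1 maps a triangle to the signed sum of its edges. For instance
  ∂bfg = fg − bg + bf,
  ∂afg = fg − ag + af.
As a 16×4 matrix over Z this has rank 4, with invariant factors (1,1,1,1).

Reading off H_k = ker ∂_k / im ∂_{k+1}:

  H_2: rank ker ∂_2 − rank ∂_3 = (4 − 4) − 0 = 0, and there is no ∂_3, so H_2 = 0.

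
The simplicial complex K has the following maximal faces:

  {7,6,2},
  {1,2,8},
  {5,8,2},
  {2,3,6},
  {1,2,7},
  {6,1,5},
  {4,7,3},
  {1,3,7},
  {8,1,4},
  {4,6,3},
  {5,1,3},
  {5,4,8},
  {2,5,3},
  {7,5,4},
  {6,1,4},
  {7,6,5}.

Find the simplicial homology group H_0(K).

Take the total order 1 < 2 < 3 < 4 < 5 < 6 < 7 < 8 on the vertex set. Then K (dimension 2) consists of the simplices:

  0-simplices (8): [1], [2], [3], [4], [5], [6], [7], [8]
  1-simplices (24): (24 of them)
  2-simplices (16): [1,2,7], [1,2,8], [1,3,5], [1,3,7], [1,4,6], [1,4,8], [1,5,6], [2,3,5], [2,3,6], [2,5,8], [2,6,7], [3,4,6], [3,4,7], [4,5,7], [4,5,8], [5,6,7]

so the chain groups are C_0 ≅ Z^8, C_1 ≅ Z^24, C_2 ≅ Z^16.

∂_1: C_1 → C_0 maps an edge to its endpoints' difference, ∂[p,q] = q − p. For instance
  ∂[4,7] = [7] − [4].
This gives a 8×24 integer matrix of rank 7; reducing to Smith normal form yields diagonal entries (1,1,1,1,1,1,1).

Boundary ∂_2: C_2 → C_1 maps a triangle to the signed sum of its edges. For instance
  ∂[1,3,5] = [3,5] − [1,5] + [1,3],
  ∂[1,5,6] = [5,6] − [1,6] + [1,5].
This gives a 24×16 integer matrix of rank 15; reducing to Smith normal form yields diagonal entries (1,1,1,1,1,1,1,1,1,1,1,1,1,1,1).

Reading off H_k = ker ∂_k / im ∂_{k+1}:

  H_0: rank C_0 − rank ∂_1 = 8 − 7 = 1, and the invariant factors of ∂_1 are all 1, so H_0 ≅ Z.

H_0 = Z.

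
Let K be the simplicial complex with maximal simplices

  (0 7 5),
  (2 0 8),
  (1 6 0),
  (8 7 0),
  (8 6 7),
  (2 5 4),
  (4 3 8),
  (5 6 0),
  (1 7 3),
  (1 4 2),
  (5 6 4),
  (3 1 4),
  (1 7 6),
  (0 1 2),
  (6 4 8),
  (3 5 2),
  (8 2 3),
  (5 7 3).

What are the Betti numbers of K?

b_0 = 1, b_1 = 1, b_2 = 0.

Take the total order 0 < 1 < 2 < 3 < 4 < 5 < 6 < 7 < 8 on the vertex set. Then K (dimension 2) consists of the simplices:

  0-simplices (9): [0], [1], [2], [3], [4], [5], [6], [7], [8]
  1-simplices (27): (27 of them)
  2-simplices (18): [0,1,2], [0,1,6], [0,2,8], [0,5,6], [0,5,7], [0,7,8], [1,2,4], [1,3,4], [1,3,7], [1,6,7], [2,3,5], [2,3,8], [2,4,5], [3,4,8], [3,5,7], [4,5,6], [4,6,8], [6,7,8]

so the chain groups are C_0 ≅ Z^9, C_1 ≅ Z^27, C_2 ≅ Z^18.

The boundary map ∂_1: C_1 → C_0 is given by ∂[p,q] = [q] − [p].
The resulting 9×27 matrix has rank 8, and its Smith normal form has invariant factors (1,1,1,1,1,1,1,1).

∂_2: C_2 → C_1 acts by ∂[p,q,r] = [q,r] − [p,r] + [p,q]. For instance
  ∂[0,1,2] = [1,2] − [0,2] + [0,1],
  ∂[0,1,6] = [1,6] − [0,6] + [0,1].
The resulting 27×18 matrix has rank 18, and its Smith normal form has invariant factors (1,1,1,1,1,1,1,1,1,1,1,1,1,1,1,1,1,2).

Computing H_k = (kernel of ∂_k) / (image of ∂_{k+1}):

  H_0: rank C_0 − rank ∂_1 = 9 − 8 = 1, and the invariant factors of ∂_1 are all 1, so H_0 = Z.
  H_1: rank ker ∂_1 − rank ∂_2 = (27 − 8) − 18 = 1, and ∂_2 has invariant factor 2 > 1, so H_1 = Z ⊕ Z/2Z.
  H_2: rank ker ∂_2 − rank ∂_3 = (18 − 18) − 0 = 0, and there is no ∂_3, so H_2 = 0.

As a check, the Euler characteristic is 9 − 27 + 18 = 0, which agrees with 1 − 1 + 0 = 0.

Hence the Betti numbers are b_0 = 1, b_1 = 1, b_2 = 0.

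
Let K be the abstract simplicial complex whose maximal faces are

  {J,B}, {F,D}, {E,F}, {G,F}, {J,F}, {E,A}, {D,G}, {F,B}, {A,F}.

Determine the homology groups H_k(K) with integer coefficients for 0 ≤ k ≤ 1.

H_0 ≅ Z,  H_1 ≅ Z^3.

Fix the vertex order A < B < D < E < F < G < J and write every simplex with vertices in increasing order. Then dim K = 1 and the simplices of K are:

  0-simplices (7): A, B, D, E, F, G, J
  1-simplices (9): AE, AF, BF, BJ, DF, DG, EF, FG, FJ

so the chain groups are C_0 ≅ Z^7, C_1 ≅ Z^9.

∂_1: C_1 → C_0 sends each edge [p,q] (with p < q) to q − p.
The resulting 7×9 matrix has rank 6, and its Smith normal form has invariant factors (1,1,1,1,1,1).

Computing H_k = (kernel of ∂_k) / (image of ∂_{k+1}):

  H_0: rank C_0 − rank ∂_1 = 7 − 6 = 1, and the invariant factors of ∂_1 are all 1, so H_0 ≅ Z.
  H_1: rank ker ∂_1 − rank ∂_2 = (9 − 6) − 0 = 3, and there is no ∂_2, so H_1 ≅ Z^3.

As a check, the Euler characteristic is 7 − 9 = -2, which agrees with 1 − 3 = -2.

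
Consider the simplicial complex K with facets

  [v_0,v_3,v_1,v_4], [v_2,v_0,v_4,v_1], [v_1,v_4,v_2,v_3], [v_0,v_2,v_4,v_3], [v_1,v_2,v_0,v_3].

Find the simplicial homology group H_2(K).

Fix the vertex order v_0 < v_1 < v_2 < v_3 < v_4 and write every simplex with vertices in increasing order. Then dim K = 3 and the simplices of K are:

  0-simplices (5): [v_0], [v_1], [v_2], [v_3], [v_4]
  1-simplices (10): [v_0,v_1], [v_0,v_2], [v_0,v_3], [v_0,v_4], [v_1,v_2], [v_1,v_3], [v_1,v_4], [v_2,v_3], [v_2,v_4], [v_3,v_4]
  2-simplices (10): [v_0,v_1,v_2], [v_0,v_1,v_3], [v_0,v_1,v_4], [v_0,v_2,v_3], [v_0,v_2,v_4], [v_0,v_3,v_4], [v_1,v_2,v_3], [v_1,v_2,v_4], [v_1,v_3,v_4], [v_2,v_3,v_4]
  3-simplices (5): [v_0,v_1,v_2,v_3], [v_0,v_1,v_2,v_4], [v_0,v_1,v_3,v_4], [v_0,v_2,v_3,v_4], [v_1,v_2,v_3,v_4]

Hence C_0 ≅ Z^5, C_1 ≅ Z^10, C_2 ≅ Z^10, C_3 ≅ Z^5.

The boundary map ∂_1: C_1 → C_0 maps an edge to its endpoints' difference, ∂[p,q] = q − p. For instance
  ∂[v_0,v_3] = [v_3] − [v_0].
As a 5×10 matrix over Z this has rank 4, with invariant factors (1,1,1,1).

∂_2: C_2 → C_1 acts by ∂[p,q,r] = [q,r] − [p,r] + [p,q]. For instance
  ∂[v_0,v_3,v_4] = [v_3,v_4] − [v_0,v_4] + [v_0,v_3],
  ∂[v_2,v_3,v_4] = [v_3,v_4] − [v_2,v_4] + [v_2,v_3].
The 10×10 boundary matrix has rank 6 and Smith normal form diag(1,1,1,1,1,1).

The boundary map ∂_3: C_3 → C_2 sends each 3-simplex σ to the alternating sum Σ_i (−1)^i (σ with its i-th vertex removed). For instance
  ∂[v_0,v_1,v_2,v_3] = [v_1,v_2,v_3] − [v_0,v_2,v_3] + [v_0,v_1,v_3] − [v_0,v_1,v_2],
  ∂[v_1,v_2,v_3,v_4] = [v_2,v_3,v_4] − [v_1,v_3,v_4] + [v_1,v_2,v_4] − [v_1,v_2,v_3].
As a 10×5 matrix over Z this has rank 4, with invariant factors (1,1,1,1).

Reading off H_k = ker ∂_k / im ∂_{k+1}:

  H_2: rank ker ∂_2 − rank ∂_3 = (10 − 6) − 4 = 0, and the invariant factors of ∂_3 are all 1, so H_2 = 0.

(K is a triangulation of the 3-sphere S^3.)

H_2 ≅ 0.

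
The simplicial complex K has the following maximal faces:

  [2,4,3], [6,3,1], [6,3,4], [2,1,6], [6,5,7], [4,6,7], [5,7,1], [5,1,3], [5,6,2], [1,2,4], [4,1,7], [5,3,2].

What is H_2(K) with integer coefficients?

H_2 ≅ 0.

Fix the vertex order 1 < 2 < 3 < 4 < 5 < 6 < 7 and write every simplex with vertices in increasing order. Then dim K = 2 and the simplices of K are:

  0-simplices (7): [1], [2], [3], [4], [5], [6], [7]
  1-simplices (18): [1,2], [1,3], [1,4], [1,5], [1,6], [1,7], [2,3], [2,4], [2,5], [2,6], [3,4], [3,5], [3,6], [4,6], [4,7], [5,6], [5,7], [6,7]
  2-simplices (12): [1,2,4], [1,2,6], [1,3,5], [1,3,6], [1,4,7], [1,5,7], [2,3,4], [2,3,5], [2,5,6], [3,4,6], [4,6,7], [5,6,7]

so the chain groups are C_0 ≅ Z^7, C_1 ≅ Z^18, C_2 ≅ Z^12.

Boundary ∂_1: C_1 → C_0 is given by ∂[p,q] = [q] − [p]. For instance
  ∂[4,6] = [6] − [4].
The resulting 7×18 matrix has rank 6, and its Smith normal form has invariant factors (1,1,1,1,1,1).

∂_2: C_2 → C_1 sends each 2-simplex [p,q,r] to [q,r] − [p,r] + [p,q]. For instance
  ∂[1,3,6] = [3,6] − [1,6] + [1,3],
  ∂[1,2,4] = [2,4] − [1,4] + [1,2].
This gives a 18×12 integer matrix of rank 12; reducing to Smith normal form yields diagonal entries (1,1,1,1,1,1,1,1,1,1,1,2).

Reading off H_k = ker ∂_k / im ∂_{k+1}:

  H_2: rank ker ∂_2 − rank ∂_3 = (12 − 12) − 0 = 0, and there is no ∂_3, so H_2 ≅ 0.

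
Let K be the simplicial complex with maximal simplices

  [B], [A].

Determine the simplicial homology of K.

We work with the vertex ordering A < B. The simplices of K, each written with vertices in increasing order, are:

  0-simplices (2): A, B

giving chain groups C_0 ≅ Z^2.

Reading off H_k = ker ∂_k / im ∂_{k+1}:

  H_0: rank C_0 − rank ∂_1 = 2 − 0 = 2, and there is no ∂_1, so H_0 ≅ Z^2.

H_0 ≅ Z^2.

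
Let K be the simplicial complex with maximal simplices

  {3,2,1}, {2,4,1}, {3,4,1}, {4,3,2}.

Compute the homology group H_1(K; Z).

H_1 = 0.

Fix the vertex order 1 < 2 < 3 < 4 and write every simplex with vertices in increasing order. Then dim K = 2 and the simplices of K are:

  0-simplices (4): [1], [2], [3], [4]
  1-simplices (6): [1,2], [1,3], [1,4], [2,3], [2,4], [3,4]
  2-simplices (4): [1,2,3], [1,2,4], [1,3,4], [2,3,4]

so the chain groups are C_0 ≅ Z^4, C_1 ≅ Z^6, C_2 ≅ Z^4.

∂_1: C_1 → C_0 is given by ∂[p,q] = [q] − [p]. For instance
  ∂[1,4] = [4] − [1].
As a 4×6 matrix over Z this has rank 3, with invariant factors (1,1,1).

Boundary ∂_2: C_2 → C_1 maps a triangle to the signed sum of its edges. For instance
  ∂[1,2,4] = [2,4] − [1,4] + [1,2],
  ∂[1,2,3] = [2,3] − [1,3] + [1,2].
The 6×4 boundary matrix has rank 3 and Smith normal form diag(1,1,1).

Computing H_k = (kernel of ∂_k) / (image of ∂_{k+1}):

  H_1: rank ker ∂_1 − rank ∂_2 = (6 − 3) − 3 = 0, and the invariant factors of ∂_2 are all 1, so H_1 = 0.

(K is a triangulation of the 2-sphere S^2.)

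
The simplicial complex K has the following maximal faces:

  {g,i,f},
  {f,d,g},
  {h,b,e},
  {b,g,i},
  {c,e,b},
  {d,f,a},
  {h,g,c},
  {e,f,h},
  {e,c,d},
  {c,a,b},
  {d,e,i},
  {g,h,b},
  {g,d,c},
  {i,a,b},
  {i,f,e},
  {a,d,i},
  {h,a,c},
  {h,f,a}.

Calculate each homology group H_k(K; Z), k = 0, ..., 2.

Fix the vertex order a < b < c < d < e < f < g < h < i and write every simplex with vertices in increasing order. Then dim K = 2 and the simplices of K are:

  0-simplices (9): a, b, c, d, e, f, g, h, i
  1-simplices (27): ab, ac, ad, af, ah, ai, bc, be, bg, bh, bi, cd, ce, cg, ch, de, df, dg, di, ef, eh, ei, fg, fh, fi, gh, gi
  2-simplices (18): abc, abi, ach, adf, adi, afh, bce, beh, bgh, bgi, cde, cdg, cgh, dei, dfg, efh, efi, fgi

Hence C_0 ≅ Z^9, C_1 ≅ Z^27, C_2 ≅ Z^18.

Boundary ∂_1: C_1 → C_0 maps an edge to its endpoints' difference, ∂[p,q] = q − p. For instance
  ∂bc = c − b.
The 9×27 boundary matrix has rank 8 and Smith normal form diag(1,1,1,1,1,1,1,1).

Boundary ∂_2: C_2 → C_1 acts by ∂[p,q,r] = [q,r] − [p,r] + [p,q]. For instance
  ∂efh = fh − eh + ef,
  ∂beh = eh − bh + be.
The 27×18 boundary matrix has rank 18 and Smith normal form diag(1,1,1,1,1,1,1,1,1,1,1,1,1,1,1,1,1,2).

From H_k ≅ ker(∂_k) / im(∂_{k+1}) we obtain:

  H_0: rank C_0 − rank ∂_1 = 9 − 8 = 1, and the invariant factors of ∂_1 are all 1, so H_0 = Z.
  H_1: rank ker ∂_1 − rank ∂_2 = (27 − 8) − 18 = 1, and ∂_2 has invariant factor 2 > 1, so H_1 = Z ⊕ Z/2.
  H_2: rank ker ∂_2 − rank ∂_3 = (18 − 18) − 0 = 0, and there is no ∂_3, so H_2 = 0.

As a check, the Euler characteristic is 9 − 27 + 18 = 0, which agrees with 1 − 1 + 0 = 0.

H_0 = Z,  H_1 = Z ⊕ Z/2,  H_2 = 0.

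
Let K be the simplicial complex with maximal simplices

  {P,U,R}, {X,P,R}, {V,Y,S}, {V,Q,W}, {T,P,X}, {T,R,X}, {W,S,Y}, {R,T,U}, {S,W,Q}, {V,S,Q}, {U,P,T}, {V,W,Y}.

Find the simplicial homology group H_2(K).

K has 10 vertices, 18 edges, 12 triangles.
rank ∂_2 = 10, rank ∂_3 = 0 ⇒ b_2 = 12 − 10 − 0 = 2. So H_2 = Z^2.

H_2 = Z^2.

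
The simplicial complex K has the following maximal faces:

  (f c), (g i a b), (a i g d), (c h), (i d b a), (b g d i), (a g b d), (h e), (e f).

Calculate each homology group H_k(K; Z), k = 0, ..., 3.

We work with the vertex ordering a < b < c < d < e < f < g < h < i. The simplices of K, each written with vertices in increasing order, are:

  0-simplices (9): a, b, c, d, e, f, g, h, i
  1-simplices (14): ab, ad, ag, ai, bd, bg, bi, cf, ch, dg, di, ef, eh, gi
  2-simplices (10): abd, abg, abi, adg, adi, agi, bdg, bdi, bgi, dgi
  3-simplices (5): abdg, abdi, abgi, adgi, bdgi

Hence C_0 ≅ Z^9, C_1 ≅ Z^14, C_2 ≅ Z^10, C_3 ≅ Z^5.

∂_1: C_1 → C_0 sends each edge [p,q] (with p < q) to q − p.
As a 9×14 matrix over Z this has rank 7, with invariant factors (1,1,1,1,1,1,1).

∂_2: C_2 → C_1 maps a triangle to the signed sum of its edges. For instance
  ∂bdi = di − bi + bd,
  ∂adg = dg − ag + ad.
The resulting 14×10 matrix has rank 6, and its Smith normal form has invariant factors (1,1,1,1,1,1).

∂_3: C_3 → C_2 sends each 3-simplex σ to the alternating sum Σ_i (−1)^i (σ with its i-th vertex removed). For instance
  ∂abdg = bdg − adg + abg − abd,
  ∂abgi = bgi − agi + abi − abg.
The resulting 10×5 matrix has rank 4, and its Smith normal form has invariant factors (1,1,1,1).

Computing H_k = (kernel of ∂_k) / (image of ∂_{k+1}):

  H_0: rank C_0 − rank ∂_1 = 9 − 7 = 2, and the invariant factors of ∂_1 are all 1, so H_0 ≅ Z^2.
  H_1: rank ker ∂_1 − rank ∂_2 = (14 − 7) − 6 = 1, and the invariant factors of ∂_2 are all 1, so H_1 ≅ Z.
  H_2: rank ker ∂_2 − rank ∂_3 = (10 − 6) − 4 = 0, and the invariant factors of ∂_3 are all 1, so H_2 ≅ 0.
  H_3: rank ker ∂_3 − rank ∂_4 = (5 − 4) − 0 = 1, and there is no ∂_4, so H_3 ≅ Z.

As a check, the Euler characteristic is 9 − 14 + 10 − 5 = 0, which agrees with 2 − 1 + 0 − 1 = 0.

H_0 = Z^2,  H_1 = Z,  H_2 = 0,  H_3 = Z.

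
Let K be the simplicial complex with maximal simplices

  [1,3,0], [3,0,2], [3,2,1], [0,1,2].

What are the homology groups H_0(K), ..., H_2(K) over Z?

H_0 = Z,  H_1 = 0,  H_2 = Z.

Fix the vertex order 0 < 1 < 2 < 3 and write every simplex with vertices in increasing order. Then dim K = 2 and the simplices of K are:

  0-simplices (4): [0], [1], [2], [3]
  1-simplices (6): [0,1], [0,2], [0,3], [1,2], [1,3], [2,3]
  2-simplices (4): [0,1,2], [0,1,3], [0,2,3], [1,2,3]

Hence C_0 ≅ Z^4, C_1 ≅ Z^6, C_2 ≅ Z^4.

The boundary map ∂_1: C_1 → C_0 sends each edge [p,q] (with p < q) to q − p.
This gives a 4×6 integer matrix of rank 3; reducing to Smith normal form yields diagonal entries (1,1,1).

The boundary map ∂_2: C_2 → C_1 sends each 2-simplex [p,q,r] to [q,r] − [p,r] + [p,q]. For instance
  ∂[1,2,3] = [2,3] − [1,3] + [1,2],
  ∂[0,1,3] = [1,3] − [0,3] + [0,1].
The 6×4 boundary matrix has rank 3 and Smith normal form diag(1,1,1).

From H_k ≅ ker(∂_k) / im(∂_{k+1}) we obtain:

  H_0: rank C_0 − rank ∂_1 = 4 − 3 = 1, and the invariant factors of ∂_1 are all 1, so H_0 = Z.
  H_1: rank ker ∂_1 − rank ∂_2 = (6 − 3) − 3 = 0, and the invariant factors of ∂_2 are all 1, so H_1 = 0.
  H_2: rank ker ∂_2 − rank ∂_3 = (4 − 3) − 0 = 1, and there is no ∂_3, so H_2 = Z.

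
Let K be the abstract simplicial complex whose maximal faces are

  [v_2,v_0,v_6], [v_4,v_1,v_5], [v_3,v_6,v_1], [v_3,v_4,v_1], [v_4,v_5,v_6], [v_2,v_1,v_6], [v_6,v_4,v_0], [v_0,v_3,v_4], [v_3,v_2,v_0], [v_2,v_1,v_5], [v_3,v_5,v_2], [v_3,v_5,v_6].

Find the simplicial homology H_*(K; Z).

Take the total order v_0 < v_1 < v_2 < v_3 < v_4 < v_5 < v_6 on the vertex set. Then K (dimension 2) consists of the simplices:

  0-simplices (7): [v_0], [v_1], [v_2], [v_3], [v_4], [v_5], [v_6]
  1-simplices (18): (18 of them)
  2-simplices (12): (12 of them)

Hence C_0 ≅ Z^7, C_1 ≅ Z^18, C_2 ≅ Z^12.

∂_1: C_1 → C_0 maps an edge to its endpoints' difference, ∂[p,q] = q − p. For instance
  ∂[v_3,v_5] = [v_5] − [v_3].
The resulting 7×18 matrix has rank 6, and its Smith normal form has invariant factors (1,1,1,1,1,1).

∂_2: C_2 → C_1 sends each 2-simplex [p,q,r] to [q,r] − [p,r] + [p,q]. For instance
  ∂[v_1,v_3,v_6] = [v_3,v_6] − [v_1,v_6] + [v_1,v_3],
  ∂[v_1,v_4,v_5] = [v_4,v_5] − [v_1,v_5] + [v_1,v_4].
This gives a 18×12 integer matrix of rank 12; reducing to Smith normal form yields diagonal entries (1,1,1,1,1,1,1,1,1,1,1,2).

Reading off H_k = ker ∂_k / im ∂_{k+1}:

  H_0: rank C_0 − rank ∂_1 = 7 − 6 = 1, and the invariant factors of ∂_1 are all 1, so H_0 ≅ Z.
  H_1: rank ker ∂_1 − rank ∂_2 = (18 − 6) − 12 = 0, and ∂_2 has invariant factor 2 > 1, so H_1 ≅ Z_2.
  H_2: rank ker ∂_2 − rank ∂_3 = (12 − 12) − 0 = 0, and there is no ∂_3, so H_2 ≅ 0.

(K is a triangulation of the real projective plane RP^2.)

H_0 ≅ Z,  H_1 ≅ Z_2,  H_2 = 0.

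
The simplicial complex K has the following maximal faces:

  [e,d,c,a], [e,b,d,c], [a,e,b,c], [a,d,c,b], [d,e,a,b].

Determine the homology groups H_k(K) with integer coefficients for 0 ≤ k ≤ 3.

Take the total order a < b < c < d < e on the vertex set. Then K (dimension 3) consists of the simplices:

  0-simplices (5): a, b, c, d, e
  1-simplices (10): ab, ac, ad, ae, bc, bd, be, cd, ce, de
  2-simplices (10): abc, abd, abe, acd, ace, ade, bcd, bce, bde, cde
  3-simplices (5): abcd, abce, abde, acde, bcde

Hence C_0 ≅ Z^5, C_1 ≅ Z^10, C_2 ≅ Z^10, C_3 ≅ Z^5.

∂_1: C_1 → C_0 maps an edge to its endpoints' difference, ∂[p,q] = q − p. For instance
  ∂ab = b − a.
As a 5×10 matrix over Z this has rank 4, with invariant factors (1,1,1,1).

Boundary ∂_2: C_2 → C_1 acts by ∂[p,q,r] = [q,r] − [p,r] + [p,q]. For instance
  ∂abe = be − ae + ab,
  ∂ade = de − ae + ad.
As a 10×10 matrix over Z this has rank 6, with invariant factors (1,1,1,1,1,1).

The boundary map ∂_3: C_3 → C_2 sends each 3-simplex σ to the alternating sum Σ_i (−1)^i (σ with its i-th vertex removed). For instance
  ∂acde = cde − ade + ace − acd,
  ∂abde = bde − ade + abe − abd.
The 10×5 boundary matrix has rank 4 and Smith normal form diag(1,1,1,1).

Reading off H_k = ker ∂_k / im ∂_{k+1}:

  H_0: rank C_0 − rank ∂_1 = 5 − 4 = 1, and the invariant factors of ∂_1 are all 1, so H_0 = Z.
  H_1: rank ker ∂_1 − rank ∂_2 = (10 − 4) − 6 = 0, and the invariant factors of ∂_2 are all 1, so H_1 = 0.
  H_2: rank ker ∂_2 − rank ∂_3 = (10 − 6) − 4 = 0, and the invariant factors of ∂_3 are all 1, so H_2 = 0.
  H_3: rank ker ∂_3 − rank ∂_4 = (5 − 4) − 0 = 1, and there is no ∂_4, so H_3 = Z.

H_0 = Z,  H_1 = 0,  H_2 = 0,  H_3 = Z.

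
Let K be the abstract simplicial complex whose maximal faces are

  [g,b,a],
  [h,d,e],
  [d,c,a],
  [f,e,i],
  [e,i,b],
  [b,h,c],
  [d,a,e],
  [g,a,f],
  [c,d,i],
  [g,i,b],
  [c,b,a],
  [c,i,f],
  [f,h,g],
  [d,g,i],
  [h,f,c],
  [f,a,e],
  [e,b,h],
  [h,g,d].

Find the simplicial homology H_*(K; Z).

H_0 = Z,  H_1 = Z^2,  H_2 = Z.

Fix the vertex order a < b < c < d < e < f < g < h < i and write every simplex with vertices in increasing order. Then dim K = 2 and the simplices of K are:

  0-simplices (9): a, b, c, d, e, f, g, h, i
  1-simplices (27): ab, ac, ad, ae, af, ag, bc, be, bg, bh, bi, cd, cf, ch, ci, de, dg, dh, di, ef, eh, ei, fg, fh, fi, gh, gi
  2-simplices (18): abc, abg, acd, ade, aef, afg, bch, beh, bei, bgi, cdi, cfh, cfi, deh, dgh, dgi, efi, fgh

so the chain groups are C_0 ≅ Z^9, C_1 ≅ Z^27, C_2 ≅ Z^18.

The boundary map ∂_1: C_1 → C_0 maps an edge to its endpoints' difference, ∂[p,q] = q − p. For instance
  ∂ef = f − e.
The 9×27 boundary matrix has rank 8 and Smith normal form diag(1,1,1,1,1,1,1,1).

∂_2: C_2 → C_1 maps a triangle to the signed sum of its edges. For instance
  ∂dgh = gh − dh + dg,
  ∂aef = ef − af + ae.
The resulting 27×18 matrix has rank 17, and its Smith normal form has invariant factors (1,1,1,1,1,1,1,1,1,1,1,1,1,1,1,1,1).

Now H_k = ker ∂_k / im ∂_{k+1}, so:

  H_0: rank C_0 − rank ∂_1 = 9 − 8 = 1, and the invariant factors of ∂_1 are all 1, so H_0 ≅ Z.
  H_1: rank ker ∂_1 − rank ∂_2 = (27 − 8) − 17 = 2, and the invariant factors of ∂_2 are all 1, so H_1 ≅ Z^2.
  H_2: rank ker ∂_2 − rank ∂_3 = (18 − 17) − 0 = 1, and there is no ∂_3, so H_2 ≅ Z.

(K is a triangulation of the torus T^2.)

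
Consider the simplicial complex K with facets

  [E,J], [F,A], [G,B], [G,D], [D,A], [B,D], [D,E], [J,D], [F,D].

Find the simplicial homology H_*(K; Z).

H_0 ≅ Z,  H_1 ≅ Z^3.

Fix the vertex order A < B < D < E < F < G < J and write every simplex with vertices in increasing order. Then dim K = 1 and the simplices of K are:

  0-simplices (7): A, B, D, E, F, G, J
  1-simplices (9): AD, AF, BD, BG, DE, DF, DG, DJ, EJ

giving chain groups C_0 ≅ Z^7, C_1 ≅ Z^9.

Boundary ∂_1: C_1 → C_0 sends each edge [p,q] (with p < q) to q − p.
The resulting 7×9 matrix has rank 6, and its Smith normal form has invariant factors (1,1,1,1,1,1).

Reading off H_k = ker ∂_k / im ∂_{k+1}:

  H_0: rank C_0 − rank ∂_1 = 7 − 6 = 1, and the invariant factors of ∂_1 are all 1, so H_0 ≅ Z.
  H_1: rank ker ∂_1 − rank ∂_2 = (9 − 6) − 0 = 3, and there is no ∂_2, so H_1 ≅ Z^3.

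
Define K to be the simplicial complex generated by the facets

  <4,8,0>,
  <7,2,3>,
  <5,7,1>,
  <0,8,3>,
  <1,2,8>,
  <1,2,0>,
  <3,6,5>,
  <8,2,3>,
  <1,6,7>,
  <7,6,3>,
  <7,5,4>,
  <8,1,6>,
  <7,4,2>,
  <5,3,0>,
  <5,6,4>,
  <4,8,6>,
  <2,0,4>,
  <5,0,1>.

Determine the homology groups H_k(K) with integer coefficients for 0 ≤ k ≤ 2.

H_0 = Z,  H_1 = Z ⊕ Z/2Z,  H_2 = 0.

Order the vertices as 0 < 1 < 2 < 3 < 4 < 5 < 6 < 7 < 8. Listing each simplex with vertices in this order, K has dimension 2 with simplices:

  0-simplices (9): [0], [1], [2], [3], [4], [5], [6], [7], [8]
  1-simplices (27): (27 of them)
  2-simplices (18): [0,1,2], [0,1,5], [0,2,4], [0,3,5], [0,3,8], [0,4,8], [1,2,8], [1,5,7], [1,6,7], [1,6,8], [2,3,7], [2,3,8], [2,4,7], [3,5,6], [3,6,7], [4,5,6], [4,5,7], [4,6,8]

Hence C_0 ≅ Z^9, C_1 ≅ Z^27, C_2 ≅ Z^18.

The boundary map ∂_1: C_1 → C_0 is given by ∂[p,q] = [q] − [p]. For instance
  ∂[3,6] = [6] − [3].
As a 9×27 matrix over Z this has rank 8, with invariant factors (1,1,1,1,1,1,1,1).

Boundary ∂_2: C_2 → C_1 sends each 2-simplex [p,q,r] to [q,r] − [p,r] + [p,q]. For instance
  ∂[0,3,5] = [3,5] − [0,5] + [0,3],
  ∂[1,6,8] = [6,8] − [1,8] + [1,6].
This gives a 27×18 integer matrix of rank 18; reducing to Smith normal form yields diagonal entries (1,1,1,1,1,1,1,1,1,1,1,1,1,1,1,1,1,2).

Now H_k = ker ∂_k / im ∂_{k+1}, so:

  H_0: rank C_0 − rank ∂_1 = 9 − 8 = 1, and the invariant factors of ∂_1 are all 1, so H_0 = Z.
  H_1: rank ker ∂_1 − rank ∂_2 = (27 − 8) − 18 = 1, and ∂_2 has invariant factor 2 > 1, so H_1 = Z ⊕ Z/2Z.
  H_2: rank ker ∂_2 − rank ∂_3 = (18 − 18) − 0 = 0, and there is no ∂_3, so H_2 = 0.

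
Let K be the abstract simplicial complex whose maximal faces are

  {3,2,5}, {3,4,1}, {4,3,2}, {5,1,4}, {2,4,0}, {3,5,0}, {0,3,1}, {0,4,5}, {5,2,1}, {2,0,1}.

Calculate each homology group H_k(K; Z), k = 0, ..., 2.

Take the total order 0 < 1 < 2 < 3 < 4 < 5 on the vertex set. Then K (dimension 2) consists of the simplices:

  0-simplices (6): [0], [1], [2], [3], [4], [5]
  1-simplices (15): [0,1], [0,2], [0,3], [0,4], [0,5], [1,2], [1,3], [1,4], [1,5], [2,3], [2,4], [2,5], [3,4], [3,5], [4,5]
  2-simplices (10): [0,1,2], [0,1,3], [0,2,4], [0,3,5], [0,4,5], [1,2,5], [1,3,4], [1,4,5], [2,3,4], [2,3,5]

giving chain groups C_0 ≅ Z^6, C_1 ≅ Z^15, C_2 ≅ Z^10.

∂_1: C_1 → C_0 sends each edge [p,q] (with p < q) to q − p. For instance
  ∂[0,1] = [1] − [0].
The 6×15 boundary matrix has rank 5 and Smith normal form diag(1,1,1,1,1).

∂_2: C_2 → C_1 maps a triangle to the signed sum of its edges. For instance
  ∂[0,2,4] = [2,4] − [0,4] + [0,2],
  ∂[0,4,5] = [4,5] − [0,5] + [0,4].
This gives a 15×10 integer matrix of rank 10; reducing to Smith normal form yields diagonal entries (1,1,1,1,1,1,1,1,1,2).

Now H_k = ker ∂_k / im ∂_{k+1}, so:

  H_0: rank C_0 − rank ∂_1 = 6 − 5 = 1, and the invariant factors of ∂_1 are all 1, so H_0 ≅ Z.
  H_1: rank ker ∂_1 − rank ∂_2 = (15 − 5) − 10 = 0, and ∂_2 has invariant factor 2 > 1, so H_1 ≅ Z/2.
  H_2: rank ker ∂_2 − rank ∂_3 = (10 − 10) − 0 = 0, and there is no ∂_3, so H_2 ≅ 0.

H_0 = Z,  H_1 = Z/2,  H_2 = 0.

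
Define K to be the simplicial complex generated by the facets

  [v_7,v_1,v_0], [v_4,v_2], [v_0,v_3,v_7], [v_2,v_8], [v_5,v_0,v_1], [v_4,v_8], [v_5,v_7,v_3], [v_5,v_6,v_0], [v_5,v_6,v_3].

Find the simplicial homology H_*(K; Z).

H_0 = Z^2,  H_1 = Z^2,  H_2 = 0.

We work with the vertex ordering v_0 < v_1 < v_2 < v_3 < v_4 < v_5 < v_6 < v_7 < v_8. The simplices of K, each written with vertices in increasing order, are:

  0-simplices (9): [v_0], [v_1], [v_2], [v_3], [v_4], [v_5], [v_6], [v_7], [v_8]
  1-simplices (15): (15 of them)
  2-simplices (6): [v_0,v_1,v_5], [v_0,v_1,v_7], [v_0,v_3,v_7], [v_0,v_5,v_6], [v_3,v_5,v_6], [v_3,v_5,v_7]

Hence C_0 ≅ Z^9, C_1 ≅ Z^15, C_2 ≅ Z^6.

Boundary ∂_1: C_1 → C_0 is given by ∂[p,q] = [q] − [p]. For instance
  ∂[v_0,v_7] = [v_7] − [v_0].
This gives a 9×15 integer matrix of rank 7; reducing to Smith normal form yields diagonal entries (1,1,1,1,1,1,1).

Boundary ∂_2: C_2 → C_1 acts by ∂[p,q,r] = [q,r] − [p,r] + [p,q]. For instance
  ∂[v_0,v_1,v_5] = [v_1,v_5] − [v_0,v_5] + [v_0,v_1],
  ∂[v_3,v_5,v_6] = [v_5,v_6] − [v_3,v_6] + [v_3,v_5].
As a 15×6 matrix over Z this has rank 6, with invariant factors (1,1,1,1,1,1).

From H_k ≅ ker(∂_k) / im(∂_{k+1}) we obtain:

  H_0: rank C_0 − rank ∂_1 = 9 − 7 = 2, and the invariant factors of ∂_1 are all 1, so H_0 ≅ Z^2.
  H_1: rank ker ∂_1 − rank ∂_2 = (15 − 7) − 6 = 2, and the invariant factors of ∂_2 are all 1, so H_1 ≅ Z^2.
  H_2: rank ker ∂_2 − rank ∂_3 = (6 − 6) − 0 = 0, and there is no ∂_3, so H_2 ≅ 0.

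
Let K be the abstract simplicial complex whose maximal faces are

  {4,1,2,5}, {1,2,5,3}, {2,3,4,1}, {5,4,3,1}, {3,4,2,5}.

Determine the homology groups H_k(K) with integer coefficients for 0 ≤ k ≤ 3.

Fix the vertex order 1 < 2 < 3 < 4 < 5 and write every simplex with vertices in increasing order. Then dim K = 3 and the simplices of K are:

  0-simplices (5): [1], [2], [3], [4], [5]
  1-simplices (10): [1,2], [1,3], [1,4], [1,5], [2,3], [2,4], [2,5], [3,4], [3,5], [4,5]
  2-simplices (10): [1,2,3], [1,2,4], [1,2,5], [1,3,4], [1,3,5], [1,4,5], [2,3,4], [2,3,5], [2,4,5], [3,4,5]
  3-simplices (5): [1,2,3,4], [1,2,3,5], [1,2,4,5], [1,3,4,5], [2,3,4,5]

so the chain groups are C_0 ≅ Z^5, C_1 ≅ Z^10, C_2 ≅ Z^10, C_3 ≅ Z^5.

Boundary ∂_1: C_1 → C_0 sends each edge [p,q] (with p < q) to q − p.
The resulting 5×10 matrix has rank 4, and its Smith normal form has invariant factors (1,1,1,1).

The boundary map ∂_2: C_2 → C_1 maps a triangle to the signed sum of its edges. For instance
  ∂[1,3,5] = [3,5] − [1,5] + [1,3],
  ∂[2,3,4] = [3,4] − [2,4] + [2,3].
This gives a 10×10 integer matrix of rank 6; reducing to Smith normal form yields diagonal entries (1,1,1,1,1,1).

The boundary map ∂_3: C_3 → C_2 sends each 3-simplex σ to the alternating sum Σ_i (−1)^i (σ with its i-th vertex removed). For instance
  ∂[1,2,4,5] = [2,4,5] − [1,4,5] + [1,2,5] − [1,2,4],
  ∂[1,2,3,5] = [2,3,5] − [1,3,5] + [1,2,5] − [1,2,3].
The 10×5 boundary matrix has rank 4 and Smith normal form diag(1,1,1,1).

Now H_k = ker ∂_k / im ∂_{k+1}, so:

  H_0: rank C_0 − rank ∂_1 = 5 − 4 = 1, and the invariant factors of ∂_1 are all 1, so H_0 = Z.
  H_1: rank ker ∂_1 − rank ∂_2 = (10 − 4) − 6 = 0, and the invariant factors of ∂_2 are all 1, so H_1 = 0.
  H_2: rank ker ∂_2 − rank ∂_3 = (10 − 6) − 4 = 0, and the invariant factors of ∂_3 are all 1, so H_2 = 0.
  H_3: rank ker ∂_3 − rank ∂_4 = (5 − 4) − 0 = 1, and there is no ∂_4, so H_3 = Z.

H_0 ≅ Z,  H_1 = 0,  H_2 = 0,  H_3 ≅ Z.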